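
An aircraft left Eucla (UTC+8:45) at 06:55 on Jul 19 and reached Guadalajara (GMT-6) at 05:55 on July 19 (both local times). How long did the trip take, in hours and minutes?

13 hours 45 minutes

Guadalajara is 14:45 behind Eucla.
Clock-face elapsed time (ignoring zones) is −1 hour.
Actual elapsed = −1 hour + 14:45 = 13 hours 45 minutes.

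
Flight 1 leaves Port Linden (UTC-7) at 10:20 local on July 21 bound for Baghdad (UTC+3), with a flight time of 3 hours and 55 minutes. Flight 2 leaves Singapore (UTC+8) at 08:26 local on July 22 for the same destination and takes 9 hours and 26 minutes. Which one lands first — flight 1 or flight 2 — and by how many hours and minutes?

the first, by 12 hours 37 minutes

Flight 1 in UTC: 10:20 + 7:00 = 17:20 on Jul 21.
+3 hours 55 minutes → arrive 21:15 UTC on Jul 21.
Flight 2 in UTC: 08:26 − 8:00 = 00:26 on Jul 22.
+9 hours and 26 minutes → arrive 09:52 UTC on Jul 22.
Flight 1 lands earlier by 12 hours 37 minutes.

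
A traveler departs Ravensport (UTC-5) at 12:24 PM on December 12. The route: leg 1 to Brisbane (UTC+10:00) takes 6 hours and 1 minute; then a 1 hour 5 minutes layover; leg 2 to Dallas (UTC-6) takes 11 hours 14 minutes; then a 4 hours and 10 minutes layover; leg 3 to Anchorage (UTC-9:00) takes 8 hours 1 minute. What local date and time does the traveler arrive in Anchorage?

2:55 PM on December 13

Convert departure to UTC: 12:24 PM + 5:00 = 5:24 PM UTC on Dec 12.
Add 6 hours and 1 minute leg 1 → 11:25 PM UTC.
Add 1 hour and 5 minutes layover in Brisbane → 12:30 AM UTC (Dec 13).
Add 11 hours 14 minutes leg 2 → 11:44 AM UTC.
Add 4 hours 10 minutes layover in Dallas → 3:54 PM UTC.
Add 8 hours 1 minute leg 3 → 11:55 PM UTC.
Anchorage is UTC−9:00, so local arrival = 11:55 PM − 9:00 = 2:55 PM on Dec 13.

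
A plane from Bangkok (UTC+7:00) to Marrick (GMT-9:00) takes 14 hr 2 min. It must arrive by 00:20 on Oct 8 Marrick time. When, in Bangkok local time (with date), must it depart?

Target arrival in UTC: 00:20 + 9:00 = 09:20 on Oct 8.
Subtract 14 hours and 2 minutes → departure 19:18 UTC on Oct 7.
Bangkok is UTC+7:00: 19:18 + 7:00 = 02:18 on Oct 8.

02:18 on October 8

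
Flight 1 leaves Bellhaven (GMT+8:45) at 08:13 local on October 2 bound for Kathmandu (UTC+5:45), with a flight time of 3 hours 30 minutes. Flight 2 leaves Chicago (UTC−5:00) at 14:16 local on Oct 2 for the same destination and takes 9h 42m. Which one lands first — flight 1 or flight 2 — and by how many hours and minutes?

the first, by 26 hours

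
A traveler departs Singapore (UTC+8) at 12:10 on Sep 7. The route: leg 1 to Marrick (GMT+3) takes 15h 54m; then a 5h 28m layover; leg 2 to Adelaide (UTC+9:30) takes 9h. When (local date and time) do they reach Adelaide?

20:02 on Sep 8

Convert departure to UTC: 12:10 − 8:00 = 04:10 UTC on Sep 7.
Add 15 hours and 54 minutes leg 1 → 20:04 UTC.
Add 5 hours 28 minutes layover in Marrick → 01:32 UTC (Sep 8).
Add 9 hours leg 2 → 10:32 UTC.
Adelaide is UTC+9:30, so local arrival = 10:32 + 9:30 = 20:02 on Sep 8.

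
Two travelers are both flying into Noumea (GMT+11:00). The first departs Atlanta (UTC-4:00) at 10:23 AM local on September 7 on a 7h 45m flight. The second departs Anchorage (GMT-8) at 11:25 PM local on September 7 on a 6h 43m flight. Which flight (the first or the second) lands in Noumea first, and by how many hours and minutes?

the first, by 16 hours

Flight 1 in UTC: 10:23 AM + 4:00 = 2:23 PM on Sep 7.
+7 hours and 45 minutes → arrive 10:08 PM UTC on Sep 7.
Flight 2 in UTC: 11:25 PM + 8:00 = 7:25 AM on Sep 8.
+6 hours and 43 minutes → arrive 2:08 PM UTC on Sep 8.
Flight 1 lands earlier by 16 hours.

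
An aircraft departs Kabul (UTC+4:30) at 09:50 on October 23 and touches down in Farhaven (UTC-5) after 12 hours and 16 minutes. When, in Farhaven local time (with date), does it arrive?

12:36 on October 23

Convert departure to UTC: 09:50 − 4:30 = 05:20 UTC on Oct 23.
Add 12 hours and 16 minutes travel time → 17:36 UTC.
Farhaven is UTC−5:00, so local arrival = 17:36 − 5:00 = 12:36 on Oct 23.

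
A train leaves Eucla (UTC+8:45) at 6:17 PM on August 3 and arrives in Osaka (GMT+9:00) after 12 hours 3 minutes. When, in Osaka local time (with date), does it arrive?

6:35 AM on August 4

Convert departure to UTC: 6:17 PM − 8:45 = 9:32 AM UTC on Aug 3.
Add 12 hours and 3 minutes travel time → 9:35 PM UTC.
Osaka is UTC+9:00, so local arrival = 9:35 PM + 9:00 = 6:35 AM on Aug 4.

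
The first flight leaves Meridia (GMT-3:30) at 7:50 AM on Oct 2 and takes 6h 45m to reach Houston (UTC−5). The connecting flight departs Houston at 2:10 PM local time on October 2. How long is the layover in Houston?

1 hour 5 minutes

Convert departure to UTC: 7:50 AM + 3:30 = 11:20 AM UTC on Oct 2.
Add 6 hours and 45 minutes flight time → 6:05 PM UTC.
Houston is UTC−5:00, so local arrival = 6:05 PM − 5:00 = 1:05 PM on Oct 2.
Layover = 2:10 PM − 1:05 PM = 1 hour 5 minutes.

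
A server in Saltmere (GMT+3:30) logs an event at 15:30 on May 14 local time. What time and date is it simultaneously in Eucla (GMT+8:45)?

20:45 on May 14

In UTC: 15:30 − 3:30 = 12:00 on May 14.
Eucla is UTC+8:45: 12:00 + 8:45 = 20:45 on May 14.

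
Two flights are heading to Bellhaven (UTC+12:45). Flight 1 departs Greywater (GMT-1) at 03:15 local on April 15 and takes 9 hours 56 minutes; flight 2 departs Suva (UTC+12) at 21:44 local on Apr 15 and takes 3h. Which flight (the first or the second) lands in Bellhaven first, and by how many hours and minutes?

Flight 1 in UTC: 03:15 + 1:00 = 04:15 on Apr 15.
+9 hours and 56 minutes → arrive 14:11 UTC on Apr 15.
Flight 2 in UTC: 21:44 − 12:00 = 09:44 on Apr 15.
+3 hours → arrive 12:44 UTC on Apr 15.
Flight 2 lands earlier by 1 hour 27 minutes.

the second, by 1 hour 27 minutes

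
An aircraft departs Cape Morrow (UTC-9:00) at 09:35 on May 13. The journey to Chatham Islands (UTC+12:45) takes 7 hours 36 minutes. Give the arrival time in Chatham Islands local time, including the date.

14:56 on May 14

Convert departure to UTC: 09:35 + 9:00 = 18:35 UTC on May 13.
Add 7 hours 36 minutes travel time → 02:11 UTC (May 14).
Chatham Islands is UTC+12:45, so local arrival = 02:11 + 12:45 = 14:56 on May 14.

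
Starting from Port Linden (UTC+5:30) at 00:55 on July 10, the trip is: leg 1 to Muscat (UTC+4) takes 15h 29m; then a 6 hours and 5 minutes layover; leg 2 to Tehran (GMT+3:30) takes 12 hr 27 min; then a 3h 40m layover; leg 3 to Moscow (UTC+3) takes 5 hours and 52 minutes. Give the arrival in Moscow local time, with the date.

Convert departure to UTC: 00:55 − 5:30 = 19:25 UTC on Jul 9.
Add 15 hours 29 minutes leg 1 → 10:54 UTC (Jul 10).
Add 6 hours 5 minutes layover in Muscat → 16:59 UTC.
Add 12 hours and 27 minutes leg 2 → 05:26 UTC (Jul 11).
Add 3 hours and 40 minutes layover in Tehran → 09:06 UTC.
Add 5 hours and 52 minutes leg 3 → 14:58 UTC.
Moscow is UTC+3:00, so local arrival = 14:58 + 3:00 = 17:58 on Jul 11.

17:58 on July 11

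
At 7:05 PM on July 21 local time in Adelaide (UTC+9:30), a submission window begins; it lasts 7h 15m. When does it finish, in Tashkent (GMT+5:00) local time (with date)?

Convert start to UTC: 7:05 PM − 9:30 = 9:35 AM UTC on Jul 21.
Add 7 hours 15 minutes duration → 4:50 PM UTC.
Tashkent is UTC+5:00, so local end time = 4:50 PM + 5:00 = 9:50 PM on Jul 21.

9:50 PM on July 21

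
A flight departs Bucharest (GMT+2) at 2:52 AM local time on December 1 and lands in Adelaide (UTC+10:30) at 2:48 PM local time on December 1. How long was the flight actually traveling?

Departure in UTC: 2:52 AM − 2:00 = 12:52 AM on Dec 1.
Arrival in UTC: 2:48 PM − 10:30 = 4:18 AM on Dec 1.
Elapsed = 4:18 AM − 12:52 AM = 3 hours 26 minutes.

3 hours 26 minutes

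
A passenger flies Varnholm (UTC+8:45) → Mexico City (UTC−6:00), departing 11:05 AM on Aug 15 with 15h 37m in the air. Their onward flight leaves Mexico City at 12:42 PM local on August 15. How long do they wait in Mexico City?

45 minutes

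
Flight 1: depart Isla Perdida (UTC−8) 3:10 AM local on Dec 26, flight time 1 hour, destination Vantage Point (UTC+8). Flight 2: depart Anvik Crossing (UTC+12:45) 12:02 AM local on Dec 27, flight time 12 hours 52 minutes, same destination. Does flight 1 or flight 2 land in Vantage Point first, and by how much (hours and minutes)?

the first, by 11 hours 59 minutes

Flight 1 in UTC: 3:10 AM + 8:00 = 11:10 AM on Dec 26.
+1 hour → arrive 12:10 PM UTC on Dec 26.
Flight 2 in UTC: 12:02 AM − 12:45 = 11:17 AM on Dec 26.
+12 hours and 52 minutes → arrive 12:09 AM UTC on Dec 27.
Flight 1 lands earlier by 11 hours 59 minutes.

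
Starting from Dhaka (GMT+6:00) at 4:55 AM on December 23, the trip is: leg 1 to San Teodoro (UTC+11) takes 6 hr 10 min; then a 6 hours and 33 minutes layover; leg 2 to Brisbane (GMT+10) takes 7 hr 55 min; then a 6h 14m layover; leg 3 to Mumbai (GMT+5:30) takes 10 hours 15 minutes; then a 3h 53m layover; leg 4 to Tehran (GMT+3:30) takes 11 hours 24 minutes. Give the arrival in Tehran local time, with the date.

6:49 AM on Dec 25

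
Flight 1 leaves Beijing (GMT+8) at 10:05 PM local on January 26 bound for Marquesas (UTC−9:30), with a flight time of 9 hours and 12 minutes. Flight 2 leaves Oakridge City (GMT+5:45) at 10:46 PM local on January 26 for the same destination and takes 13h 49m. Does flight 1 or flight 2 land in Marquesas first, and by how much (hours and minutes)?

Flight 1 in UTC: 10:05 PM − 8:00 = 2:05 PM on Jan 26.
+9 hours 12 minutes → arrive 11:17 PM UTC on Jan 26.
Flight 2 in UTC: 10:46 PM − 5:45 = 5:01 PM on Jan 26.
+13 hours 49 minutes → arrive 6:50 AM UTC on Jan 27.
Flight 1 lands earlier by 7 hours 33 minutes.

the first, by 7 hours 33 minutes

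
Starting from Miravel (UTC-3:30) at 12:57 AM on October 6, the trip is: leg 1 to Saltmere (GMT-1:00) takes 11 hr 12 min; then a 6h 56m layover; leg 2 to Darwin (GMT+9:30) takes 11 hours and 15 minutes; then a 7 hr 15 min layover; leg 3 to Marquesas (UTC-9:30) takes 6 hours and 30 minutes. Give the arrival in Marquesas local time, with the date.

2:05 PM on Oct 7

Convert departure to UTC: 12:57 AM + 3:30 = 4:27 AM UTC on Oct 6.
Add 11 hours 12 minutes leg 1 → 3:39 PM UTC.
Add 6 hours 56 minutes layover in Saltmere → 10:35 PM UTC.
Add 11 hours and 15 minutes leg 2 → 9:50 AM UTC (Oct 7).
Add 7 hours 15 minutes layover in Darwin → 5:05 PM UTC.
Add 6 hours and 30 minutes leg 3 → 11:35 PM UTC.
Marquesas is UTC−9:30, so local arrival = 11:35 PM − 9:30 = 2:05 PM on Oct 7.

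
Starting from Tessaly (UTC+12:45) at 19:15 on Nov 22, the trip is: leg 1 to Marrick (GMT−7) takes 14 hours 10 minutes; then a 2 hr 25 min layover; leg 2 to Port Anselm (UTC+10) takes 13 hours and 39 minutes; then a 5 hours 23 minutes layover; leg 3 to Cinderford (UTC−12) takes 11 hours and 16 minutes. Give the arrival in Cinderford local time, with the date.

Convert departure to UTC: 19:15 − 12:45 = 06:30 UTC on Nov 22.
Add 14 hours and 10 minutes leg 1 → 20:40 UTC.
Add 2 hours and 25 minutes layover in Marrick → 23:05 UTC.
Add 13 hours 39 minutes leg 2 → 12:44 UTC (Nov 23).
Add 5 hours and 23 minutes layover in Port Anselm → 18:07 UTC.
Add 11 hours 16 minutes leg 3 → 05:23 UTC (Nov 24).
Cinderford is UTC−12:00, so local arrival = 05:23 − 12:00 = 17:23 on Nov 23.

17:23 on Nov 23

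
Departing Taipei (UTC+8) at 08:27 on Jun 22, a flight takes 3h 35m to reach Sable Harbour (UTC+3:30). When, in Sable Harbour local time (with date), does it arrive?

Sable Harbour is 4:30 behind Taipei.
After 3 hours and 35 minutes it is 12:02 in Taipei.
Shift by the zone difference: 12:02 − 4:30 = 07:32 on Jun 22 in Sable Harbour.

07:32 on Jun 22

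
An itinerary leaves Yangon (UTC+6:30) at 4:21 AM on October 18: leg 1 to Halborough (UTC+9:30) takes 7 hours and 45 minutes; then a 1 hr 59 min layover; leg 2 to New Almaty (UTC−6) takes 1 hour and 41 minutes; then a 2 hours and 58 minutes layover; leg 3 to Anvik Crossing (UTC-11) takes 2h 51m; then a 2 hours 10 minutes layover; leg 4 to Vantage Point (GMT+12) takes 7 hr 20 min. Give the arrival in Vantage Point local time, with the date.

Convert departure to UTC: 4:21 AM − 6:30 = 9:51 PM UTC on Oct 17.
Add 7 hours and 45 minutes leg 1 → 5:36 AM UTC (Oct 18).
Add 1 hour and 59 minutes layover in Halborough → 7:35 AM UTC.
Add 1 hour 41 minutes leg 2 → 9:16 AM UTC.
Add 2 hours 58 minutes layover in New Almaty → 12:14 PM UTC.
Add 2 hours and 51 minutes leg 3 → 3:05 PM UTC.
Add 2 hours 10 minutes layover in Anvik Crossing → 5:15 PM UTC.
Add 7 hours 20 minutes leg 4 → 12:35 AM UTC (Oct 19).
Vantage Point is UTC+12:00, so local arrival = 12:35 AM + 12:00 = 12:35 PM on Oct 19.

12:35 PM on Oct 19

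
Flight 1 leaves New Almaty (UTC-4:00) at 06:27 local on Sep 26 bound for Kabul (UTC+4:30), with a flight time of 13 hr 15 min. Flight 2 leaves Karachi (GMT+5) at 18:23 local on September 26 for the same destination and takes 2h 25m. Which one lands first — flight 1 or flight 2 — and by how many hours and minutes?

Flight 1 in UTC: 06:27 + 4:00 = 10:27 on Sep 26.
+13 hours and 15 minutes → arrive 23:42 UTC on Sep 26.
Flight 2 in UTC: 18:23 − 5:00 = 13:23 on Sep 26.
+2 hours 25 minutes → arrive 15:48 UTC on Sep 26.
Flight 2 lands earlier by 7 hours 54 minutes.

the second, by 7 hours 54 minutes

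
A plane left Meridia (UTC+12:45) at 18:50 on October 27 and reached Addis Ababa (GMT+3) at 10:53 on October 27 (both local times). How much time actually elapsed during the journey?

1 hour 48 minutes

Addis Ababa is 9:45 behind Meridia.
Clock-face elapsed time (ignoring zones) is −7 hours 57 minutes.
Actual elapsed = −7 hours 57 minutes + 9:45 = 1 hour 48 minutes.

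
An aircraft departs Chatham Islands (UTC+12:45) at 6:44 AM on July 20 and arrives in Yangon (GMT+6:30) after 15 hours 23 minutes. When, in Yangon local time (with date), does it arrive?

3:52 PM on July 20

Convert departure to UTC: 6:44 AM − 12:45 = 5:59 PM UTC on Jul 19.
Add 15 hours 23 minutes travel time → 9:22 AM UTC (Jul 20).
Yangon is UTC+6:30, so local arrival = 9:22 AM + 6:30 = 3:52 PM on Jul 20.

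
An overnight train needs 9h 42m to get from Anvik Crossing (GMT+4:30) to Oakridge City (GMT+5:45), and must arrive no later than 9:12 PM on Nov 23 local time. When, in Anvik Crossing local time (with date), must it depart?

10:15 AM on November 23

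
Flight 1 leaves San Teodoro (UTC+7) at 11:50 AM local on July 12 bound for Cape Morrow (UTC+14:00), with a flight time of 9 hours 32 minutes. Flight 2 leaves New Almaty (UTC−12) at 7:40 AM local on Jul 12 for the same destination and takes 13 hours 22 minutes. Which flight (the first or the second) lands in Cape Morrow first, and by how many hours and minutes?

Flight 1 in UTC: 11:50 AM − 7:00 = 4:50 AM on Jul 12.
+9 hours and 32 minutes → arrive 2:22 PM UTC on Jul 12.
Flight 2 in UTC: 7:40 AM + 12:00 = 7:40 PM on Jul 12.
+13 hours 22 minutes → arrive 9:02 AM UTC on Jul 13.
Flight 1 lands earlier by 18 hours 40 minutes.

the first, by 18 hours 40 minutes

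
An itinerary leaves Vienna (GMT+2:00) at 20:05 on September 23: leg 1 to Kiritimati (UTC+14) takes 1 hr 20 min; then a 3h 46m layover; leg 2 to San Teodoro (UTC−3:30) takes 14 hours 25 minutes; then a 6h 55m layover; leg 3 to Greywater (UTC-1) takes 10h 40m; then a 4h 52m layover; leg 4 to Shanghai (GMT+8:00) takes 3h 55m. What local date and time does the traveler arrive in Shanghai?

23:58 on September 25

Convert departure to UTC: 20:05 − 2:00 = 18:05 UTC on Sep 23.
Add 1 hour and 20 minutes leg 1 → 19:25 UTC.
Add 3 hours 46 minutes layover in Kiritimati → 23:11 UTC.
Add 14 hours 25 minutes leg 2 → 13:36 UTC (Sep 24).
Add 6 hours and 55 minutes layover in San Teodoro → 20:31 UTC.
Add 10 hours 40 minutes leg 3 → 07:11 UTC (Sep 25).
Add 4 hours 52 minutes layover in Greywater → 12:03 UTC.
Add 3 hours and 55 minutes leg 4 → 15:58 UTC.
Shanghai is UTC+8:00, so local arrival = 15:58 + 8:00 = 23:58 on Sep 25.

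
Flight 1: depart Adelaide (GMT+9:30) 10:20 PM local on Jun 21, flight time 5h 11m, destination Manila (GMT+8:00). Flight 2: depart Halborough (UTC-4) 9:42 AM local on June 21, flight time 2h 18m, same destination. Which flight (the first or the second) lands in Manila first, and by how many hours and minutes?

Flight 1 in UTC: 10:20 PM − 9:30 = 12:50 PM on Jun 21.
+5 hours and 11 minutes → arrive 6:01 PM UTC on Jun 21.
Flight 2 in UTC: 9:42 AM + 4:00 = 1:42 PM on Jun 21.
+2 hours and 18 minutes → arrive 4:00 PM UTC on Jun 21.
Flight 2 lands earlier by 2 hours 1 minute.

the second, by 2 hours 1 minute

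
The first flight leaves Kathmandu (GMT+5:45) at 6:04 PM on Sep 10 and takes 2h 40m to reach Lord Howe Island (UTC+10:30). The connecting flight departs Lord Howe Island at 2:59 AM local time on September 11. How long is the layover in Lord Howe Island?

Convert departure to UTC: 6:04 PM − 5:45 = 12:19 PM UTC on Sep 10.
Add 2 hours 40 minutes flight time → 2:59 PM UTC.
Lord Howe Island is UTC+10:30, so local arrival = 2:59 PM + 10:30 = 1:29 AM on Sep 11.
Layover = 2:59 AM − 1:29 AM = 1 hour 30 minutes.

1 hour 30 minutes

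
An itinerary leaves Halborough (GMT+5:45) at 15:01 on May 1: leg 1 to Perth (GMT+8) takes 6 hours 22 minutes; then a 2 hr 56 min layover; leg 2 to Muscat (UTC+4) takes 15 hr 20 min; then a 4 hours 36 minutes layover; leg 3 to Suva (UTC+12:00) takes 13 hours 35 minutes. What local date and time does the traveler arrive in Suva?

16:05 on May 3

Convert departure to UTC: 15:01 − 5:45 = 09:16 UTC on May 1.
Add 6 hours 22 minutes leg 1 → 15:38 UTC.
Add 2 hours 56 minutes layover in Perth → 18:34 UTC.
Add 15 hours 20 minutes leg 2 → 09:54 UTC (May 2).
Add 4 hours 36 minutes layover in Muscat → 14:30 UTC.
Add 13 hours 35 minutes leg 3 → 04:05 UTC (May 3).
Suva is UTC+12:00, so local arrival = 04:05 + 12:00 = 16:05 on May 3.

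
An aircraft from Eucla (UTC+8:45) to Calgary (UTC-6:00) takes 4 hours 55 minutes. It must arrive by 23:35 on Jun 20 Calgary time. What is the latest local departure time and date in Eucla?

Target arrival in UTC: 23:35 + 6:00 = 05:35 on Jun 21.
Subtract 4 hours 55 minutes → departure 00:40 UTC on Jun 21.
Eucla is UTC+8:45: 00:40 + 8:45 = 09:25 on Jun 21.

09:25 on June 21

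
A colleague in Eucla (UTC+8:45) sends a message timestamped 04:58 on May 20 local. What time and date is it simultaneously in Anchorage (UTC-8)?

In UTC: 04:58 − 8:45 = 20:13 on May 19.
Anchorage is UTC−8:00: 20:13 − 8:00 = 12:13 on May 19.

12:13 on May 19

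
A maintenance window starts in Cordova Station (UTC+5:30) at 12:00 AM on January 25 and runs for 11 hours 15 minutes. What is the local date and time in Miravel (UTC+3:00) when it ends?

Convert start to UTC: 12:00 AM − 5:30 = 6:30 PM UTC on Jan 24.
Add 11 hours and 15 minutes duration → 5:45 AM UTC (Jan 25).
Miravel is UTC+3:00, so local end time = 5:45 AM + 3:00 = 8:45 AM on Jan 25.

8:45 AM on January 25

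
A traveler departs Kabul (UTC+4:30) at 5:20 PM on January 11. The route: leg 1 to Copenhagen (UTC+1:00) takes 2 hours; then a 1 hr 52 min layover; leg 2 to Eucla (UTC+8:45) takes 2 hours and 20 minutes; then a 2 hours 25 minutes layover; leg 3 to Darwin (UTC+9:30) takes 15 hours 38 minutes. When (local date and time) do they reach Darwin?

Convert departure to UTC: 5:20 PM − 4:30 = 12:50 PM UTC on Jan 11.
Add 2 hours leg 1 → 2:50 PM UTC.
Add 1 hour 52 minutes layover in Copenhagen → 4:42 PM UTC.
Add 2 hours and 20 minutes leg 2 → 7:02 PM UTC.
Add 2 hours 25 minutes layover in Eucla → 9:27 PM UTC.
Add 15 hours and 38 minutes leg 3 → 1:05 PM UTC (Jan 12).
Darwin is UTC+9:30, so local arrival = 1:05 PM + 9:30 = 10:35 PM on Jan 12.

10:35 PM on Jan 12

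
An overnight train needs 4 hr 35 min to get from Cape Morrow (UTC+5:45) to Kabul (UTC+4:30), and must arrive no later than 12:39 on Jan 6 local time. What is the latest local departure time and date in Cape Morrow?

09:19 on January 6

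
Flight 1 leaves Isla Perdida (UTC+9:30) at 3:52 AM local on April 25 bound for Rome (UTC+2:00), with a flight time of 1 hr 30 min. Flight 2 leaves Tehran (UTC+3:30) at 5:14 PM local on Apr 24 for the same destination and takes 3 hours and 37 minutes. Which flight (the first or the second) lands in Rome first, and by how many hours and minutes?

the second, by 2 hours 31 minutes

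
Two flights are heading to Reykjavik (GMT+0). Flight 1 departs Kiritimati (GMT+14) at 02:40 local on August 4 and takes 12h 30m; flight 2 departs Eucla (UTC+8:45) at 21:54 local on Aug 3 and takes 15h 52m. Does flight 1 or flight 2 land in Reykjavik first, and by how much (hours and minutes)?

Flight 1 in UTC: 02:40 − 14:00 = 12:40 on Aug 3.
+12 hours 30 minutes → arrive 01:10 UTC on Aug 4.
Flight 2 in UTC: 21:54 − 8:45 = 13:09 on Aug 3.
+15 hours 52 minutes → arrive 05:01 UTC on Aug 4.
Flight 1 lands earlier by 3 hours 51 minutes.

the first, by 3 hours 51 minutes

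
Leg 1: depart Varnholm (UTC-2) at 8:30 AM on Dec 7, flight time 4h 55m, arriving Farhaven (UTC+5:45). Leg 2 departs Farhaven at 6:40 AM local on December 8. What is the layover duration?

Convert departure to UTC: 8:30 AM + 2:00 = 10:30 AM UTC on Dec 7.
Add 4 hours and 55 minutes flight time → 3:25 PM UTC.
Farhaven is UTC+5:45, so local arrival = 3:25 PM + 5:45 = 9:10 PM on Dec 7.
Layover = 6:40 AM − 9:10 PM (+1 day) = 9 hours 30 minutes.

9 hours 30 minutes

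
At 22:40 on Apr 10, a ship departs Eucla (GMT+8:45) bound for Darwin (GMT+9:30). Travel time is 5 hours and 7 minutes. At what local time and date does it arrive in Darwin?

Convert departure to UTC: 22:40 − 8:45 = 13:55 UTC on Apr 10.
Add 5 hours and 7 minutes travel time → 19:02 UTC.
Darwin is UTC+9:30, so local arrival = 19:02 + 9:30 = 04:32 on Apr 11.

04:32 on April 11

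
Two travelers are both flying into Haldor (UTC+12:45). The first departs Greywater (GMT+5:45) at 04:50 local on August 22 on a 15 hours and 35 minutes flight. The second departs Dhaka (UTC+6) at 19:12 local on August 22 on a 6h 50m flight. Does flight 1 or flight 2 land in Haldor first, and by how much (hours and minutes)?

Flight 1 in UTC: 04:50 − 5:45 = 23:05 on Aug 21.
+15 hours 35 minutes → arrive 14:40 UTC on Aug 22.
Flight 2 in UTC: 19:12 − 6:00 = 13:12 on Aug 22.
+6 hours 50 minutes → arrive 20:02 UTC on Aug 22.
Flight 1 lands earlier by 5 hours 22 minutes.

the first, by 5 hours 22 minutes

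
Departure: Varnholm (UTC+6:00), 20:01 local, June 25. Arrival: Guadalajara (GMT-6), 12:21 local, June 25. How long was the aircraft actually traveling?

4 hours 20 minutes

Departure in UTC: 20:01 − 6:00 = 14:01 on Jun 25.
Arrival in UTC: 12:21 + 6:00 = 18:21 on Jun 25.
Elapsed = 18:21 − 14:01 = 4 hours 20 minutes.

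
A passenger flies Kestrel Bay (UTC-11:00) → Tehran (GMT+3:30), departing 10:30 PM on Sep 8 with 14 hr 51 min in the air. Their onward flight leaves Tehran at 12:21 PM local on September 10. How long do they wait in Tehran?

Convert departure to UTC: 10:30 PM + 11:00 = 9:30 AM UTC on Sep 9.
Add 14 hours and 51 minutes flight time → 12:21 AM UTC (Sep 10).
Tehran is UTC+3:30, so local arrival = 12:21 AM + 3:30 = 3:51 AM on Sep 10.
Layover = 12:21 PM − 3:51 AM = 8 hours 30 minutes.

8 hours 30 minutes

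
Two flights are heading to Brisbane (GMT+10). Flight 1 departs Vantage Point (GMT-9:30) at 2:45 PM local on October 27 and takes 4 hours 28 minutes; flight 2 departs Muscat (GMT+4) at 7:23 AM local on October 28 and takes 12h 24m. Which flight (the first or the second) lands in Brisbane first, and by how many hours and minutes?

the first, by 11 hours 4 minutes

Flight 1 in UTC: 2:45 PM + 9:30 = 12:15 AM on Oct 28.
+4 hours and 28 minutes → arrive 4:43 AM UTC on Oct 28.
Flight 2 in UTC: 7:23 AM − 4:00 = 3:23 AM on Oct 28.
+12 hours 24 minutes → arrive 3:47 PM UTC on Oct 28.
Flight 1 lands earlier by 11 hours 4 minutes.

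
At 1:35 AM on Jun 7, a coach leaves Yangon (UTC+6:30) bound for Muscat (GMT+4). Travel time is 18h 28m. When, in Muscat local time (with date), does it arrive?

Muscat is 2:30 behind Yangon.
After 18 hours 28 minutes it is 8:03 PM in Yangon.
Shift by the zone difference: 8:03 PM − 2:30 = 5:33 PM on Jun 7 in Muscat.

5:33 PM on June 7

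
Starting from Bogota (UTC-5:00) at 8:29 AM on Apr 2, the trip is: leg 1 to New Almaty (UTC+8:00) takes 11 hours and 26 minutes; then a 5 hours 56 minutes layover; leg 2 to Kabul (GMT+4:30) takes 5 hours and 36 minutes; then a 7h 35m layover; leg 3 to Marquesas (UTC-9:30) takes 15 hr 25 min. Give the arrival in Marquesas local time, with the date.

1:57 AM on April 4

Convert departure to UTC: 8:29 AM + 5:00 = 1:29 PM UTC on Apr 2.
Add 11 hours 26 minutes leg 1 → 12:55 AM UTC (Apr 3).
Add 5 hours 56 minutes layover in New Almaty → 6:51 AM UTC.
Add 5 hours and 36 minutes leg 2 → 12:27 PM UTC.
Add 7 hours 35 minutes layover in Kabul → 8:02 PM UTC.
Add 15 hours 25 minutes leg 3 → 11:27 AM UTC (Apr 4).
Marquesas is UTC−9:30, so local arrival = 11:27 AM − 9:30 = 1:57 AM on Apr 4.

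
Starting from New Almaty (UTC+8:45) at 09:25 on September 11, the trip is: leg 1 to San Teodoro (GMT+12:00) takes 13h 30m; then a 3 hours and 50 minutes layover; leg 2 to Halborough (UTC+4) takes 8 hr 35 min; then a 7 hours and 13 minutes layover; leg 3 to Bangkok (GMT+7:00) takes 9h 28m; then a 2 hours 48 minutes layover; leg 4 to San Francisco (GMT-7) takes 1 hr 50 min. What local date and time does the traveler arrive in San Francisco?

16:54 on September 12

Convert departure to UTC: 09:25 − 8:45 = 00:40 UTC on Sep 11.
Add 13 hours and 30 minutes leg 1 → 14:10 UTC.
Add 3 hours and 50 minutes layover in San Teodoro → 18:00 UTC.
Add 8 hours 35 minutes leg 2 → 02:35 UTC (Sep 12).
Add 7 hours 13 minutes layover in Halborough → 09:48 UTC.
Add 9 hours 28 minutes leg 3 → 19:16 UTC.
Add 2 hours and 48 minutes layover in Bangkok → 22:04 UTC.
Add 1 hour and 50 minutes leg 4 → 23:54 UTC.
San Francisco is UTC−7:00, so local arrival = 23:54 − 7:00 = 16:54 on Sep 12.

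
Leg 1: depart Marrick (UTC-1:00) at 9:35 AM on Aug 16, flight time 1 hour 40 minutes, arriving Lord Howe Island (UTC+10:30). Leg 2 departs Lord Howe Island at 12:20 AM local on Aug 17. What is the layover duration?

1 hour 35 minutes

Convert departure to UTC: 9:35 AM + 1:00 = 10:35 AM UTC on Aug 16.
Add 1 hour and 40 minutes flight time → 12:15 PM UTC.
Lord Howe Island is UTC+10:30, so local arrival = 12:15 PM + 10:30 = 10:45 PM on Aug 16.
Layover = 12:20 AM − 10:45 PM (+1 day) = 1 hour 35 minutes.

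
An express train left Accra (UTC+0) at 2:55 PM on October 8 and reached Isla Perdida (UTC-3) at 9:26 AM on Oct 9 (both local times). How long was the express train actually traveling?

Departure is already UTC: 2:55 PM on Oct 8.
Arrival in UTC: 9:26 AM + 3:00 = 12:26 PM on Oct 9.
Elapsed = 12:26 PM − 2:55 PM (+1 day) = 21 hours 31 minutes.

21 hours 31 minutes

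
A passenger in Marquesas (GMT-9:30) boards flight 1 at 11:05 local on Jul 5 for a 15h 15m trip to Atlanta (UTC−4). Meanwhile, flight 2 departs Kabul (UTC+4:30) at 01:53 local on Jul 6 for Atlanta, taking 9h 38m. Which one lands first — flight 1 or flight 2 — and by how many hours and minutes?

the second, by 4 hours 49 minutes

Flight 1 in UTC: 11:05 + 9:30 = 20:35 on Jul 5.
+15 hours and 15 minutes → arrive 11:50 UTC on Jul 6.
Flight 2 in UTC: 01:53 − 4:30 = 21:23 on Jul 5.
+9 hours and 38 minutes → arrive 07:01 UTC on Jul 6.
Flight 2 lands earlier by 4 hours 49 minutes.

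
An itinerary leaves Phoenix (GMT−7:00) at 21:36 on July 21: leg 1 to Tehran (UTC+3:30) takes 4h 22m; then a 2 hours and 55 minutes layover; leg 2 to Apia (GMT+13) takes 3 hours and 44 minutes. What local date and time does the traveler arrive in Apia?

04:37 on July 23

Convert departure to UTC: 21:36 + 7:00 = 04:36 UTC on Jul 22.
Add 4 hours 22 minutes leg 1 → 08:58 UTC.
Add 2 hours and 55 minutes layover in Tehran → 11:53 UTC.
Add 3 hours and 44 minutes leg 2 → 15:37 UTC.
Apia is UTC+13:00, so local arrival = 15:37 + 13:00 = 04:37 on Jul 23.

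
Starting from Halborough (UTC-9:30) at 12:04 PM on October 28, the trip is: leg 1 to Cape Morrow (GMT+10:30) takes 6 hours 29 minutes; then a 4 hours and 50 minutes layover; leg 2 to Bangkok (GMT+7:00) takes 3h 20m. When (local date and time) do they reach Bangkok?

7:13 PM on October 29

Convert departure to UTC: 12:04 PM + 9:30 = 9:34 PM UTC on Oct 28.
Add 6 hours 29 minutes leg 1 → 4:03 AM UTC (Oct 29).
Add 4 hours 50 minutes layover in Cape Morrow → 8:53 AM UTC.
Add 3 hours 20 minutes leg 2 → 12:13 PM UTC.
Bangkok is UTC+7:00, so local arrival = 12:13 PM + 7:00 = 7:13 PM on Oct 29.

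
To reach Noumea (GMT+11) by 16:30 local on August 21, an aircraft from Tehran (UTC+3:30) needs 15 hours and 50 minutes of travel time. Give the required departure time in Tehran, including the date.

17:10 on August 20

Target arrival in UTC: 16:30 − 11:00 = 05:30 on Aug 21.
Subtract 15 hours 50 minutes → departure 13:40 UTC on Aug 20.
Tehran is UTC+3:30: 13:40 + 3:30 = 17:10 on Aug 20.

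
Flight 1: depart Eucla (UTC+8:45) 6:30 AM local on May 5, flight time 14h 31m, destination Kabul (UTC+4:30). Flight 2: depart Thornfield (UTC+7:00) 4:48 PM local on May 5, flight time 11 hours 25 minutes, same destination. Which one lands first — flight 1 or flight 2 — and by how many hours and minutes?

Flight 1 in UTC: 6:30 AM − 8:45 = 9:45 PM on May 4.
+14 hours 31 minutes → arrive 12:16 PM UTC on May 5.
Flight 2 in UTC: 4:48 PM − 7:00 = 9:48 AM on May 5.
+11 hours and 25 minutes → arrive 9:13 PM UTC on May 5.
Flight 1 lands earlier by 8 hours 57 minutes.

the first, by 8 hours 57 minutes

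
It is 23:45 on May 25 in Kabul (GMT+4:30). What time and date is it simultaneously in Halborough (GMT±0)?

19:15 on May 25

Halborough is 4:30 behind Kabul.
Shift by the zone difference: 23:45 − 4:30 = 19:15 on May 25 in Halborough.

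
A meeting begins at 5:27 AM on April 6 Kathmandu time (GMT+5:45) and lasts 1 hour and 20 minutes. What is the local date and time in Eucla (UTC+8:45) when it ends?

9:47 AM on Apr 6

Convert start to UTC: 5:27 AM − 5:45 = 11:42 PM UTC on Apr 5.
Add 1 hour 20 minutes duration → 1:02 AM UTC (Apr 6).
Eucla is UTC+8:45, so local end time = 1:02 AM + 8:45 = 9:47 AM on Apr 6.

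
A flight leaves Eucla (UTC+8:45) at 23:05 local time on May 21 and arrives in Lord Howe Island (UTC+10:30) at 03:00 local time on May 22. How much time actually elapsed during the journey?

2 hours 10 minutes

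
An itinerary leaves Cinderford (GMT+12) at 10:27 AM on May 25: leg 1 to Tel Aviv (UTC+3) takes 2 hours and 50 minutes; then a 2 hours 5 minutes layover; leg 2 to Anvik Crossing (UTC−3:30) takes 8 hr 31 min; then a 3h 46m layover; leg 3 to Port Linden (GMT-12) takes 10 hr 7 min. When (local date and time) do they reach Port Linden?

1:46 PM on May 25

Convert departure to UTC: 10:27 AM − 12:00 = 10:27 PM UTC on May 24.
Add 2 hours and 50 minutes leg 1 → 1:17 AM UTC (May 25).
Add 2 hours 5 minutes layover in Tel Aviv → 3:22 AM UTC.
Add 8 hours 31 minutes leg 2 → 11:53 AM UTC.
Add 3 hours 46 minutes layover in Anvik Crossing → 3:39 PM UTC.
Add 10 hours and 7 minutes leg 3 → 1:46 AM UTC (May 26).
Port Linden is UTC−12:00, so local arrival = 1:46 AM − 12:00 = 1:46 PM on May 25.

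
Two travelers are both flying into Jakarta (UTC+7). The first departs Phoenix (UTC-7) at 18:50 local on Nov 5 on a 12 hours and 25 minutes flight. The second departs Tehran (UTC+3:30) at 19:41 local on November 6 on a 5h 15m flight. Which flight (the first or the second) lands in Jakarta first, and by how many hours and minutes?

the first, by 7 hours 11 minutes

Flight 1 in UTC: 18:50 + 7:00 = 01:50 on Nov 6.
+12 hours and 25 minutes → arrive 14:15 UTC on Nov 6.
Flight 2 in UTC: 19:41 − 3:30 = 16:11 on Nov 6.
+5 hours 15 minutes → arrive 21:26 UTC on Nov 6.
Flight 1 lands earlier by 7 hours 11 minutes.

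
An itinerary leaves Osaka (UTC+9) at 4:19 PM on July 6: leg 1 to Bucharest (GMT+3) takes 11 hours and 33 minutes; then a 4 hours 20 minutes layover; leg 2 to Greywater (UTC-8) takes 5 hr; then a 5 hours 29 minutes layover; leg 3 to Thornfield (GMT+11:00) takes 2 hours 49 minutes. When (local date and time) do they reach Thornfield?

11:30 PM on Jul 7

Convert departure to UTC: 4:19 PM − 9:00 = 7:19 AM UTC on Jul 6.
Add 11 hours and 33 minutes leg 1 → 6:52 PM UTC.
Add 4 hours and 20 minutes layover in Bucharest → 11:12 PM UTC.
Add 5 hours leg 2 → 4:12 AM UTC (Jul 7).
Add 5 hours and 29 minutes layover in Greywater → 9:41 AM UTC.
Add 2 hours and 49 minutes leg 3 → 12:30 PM UTC.
Thornfield is UTC+11:00, so local arrival = 12:30 PM + 11:00 = 11:30 PM on Jul 7.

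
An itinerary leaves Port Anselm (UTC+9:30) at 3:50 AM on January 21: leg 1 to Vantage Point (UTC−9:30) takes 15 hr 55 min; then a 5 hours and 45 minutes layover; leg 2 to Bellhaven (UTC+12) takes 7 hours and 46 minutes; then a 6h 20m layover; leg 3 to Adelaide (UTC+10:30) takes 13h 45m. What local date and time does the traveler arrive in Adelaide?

Convert departure to UTC: 3:50 AM − 9:30 = 6:20 PM UTC on Jan 20.
Add 15 hours and 55 minutes leg 1 → 10:15 AM UTC (Jan 21).
Add 5 hours and 45 minutes layover in Vantage Point → 4:00 PM UTC.
Add 7 hours 46 minutes leg 2 → 11:46 PM UTC.
Add 6 hours and 20 minutes layover in Bellhaven → 6:06 AM UTC (Jan 22).
Add 13 hours and 45 minutes leg 3 → 7:51 PM UTC.
Adelaide is UTC+10:30, so local arrival = 7:51 PM + 10:30 = 6:21 AM on Jan 23.

6:21 AM on January 23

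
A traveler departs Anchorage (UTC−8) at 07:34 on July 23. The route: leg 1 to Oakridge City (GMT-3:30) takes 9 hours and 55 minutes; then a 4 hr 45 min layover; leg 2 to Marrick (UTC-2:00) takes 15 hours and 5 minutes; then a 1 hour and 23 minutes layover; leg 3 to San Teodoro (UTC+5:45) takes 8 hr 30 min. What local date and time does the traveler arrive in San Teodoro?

12:57 on July 25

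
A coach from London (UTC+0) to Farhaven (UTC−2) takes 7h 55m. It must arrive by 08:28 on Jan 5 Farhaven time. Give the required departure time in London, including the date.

Target arrival in UTC: 08:28 + 2:00 = 10:28 on Jan 5.
Subtract 7 hours and 55 minutes → departure 02:33 UTC on Jan 5.
London is UTC+0, so departure is 02:33 on Jan 5.

02:33 on Jan 5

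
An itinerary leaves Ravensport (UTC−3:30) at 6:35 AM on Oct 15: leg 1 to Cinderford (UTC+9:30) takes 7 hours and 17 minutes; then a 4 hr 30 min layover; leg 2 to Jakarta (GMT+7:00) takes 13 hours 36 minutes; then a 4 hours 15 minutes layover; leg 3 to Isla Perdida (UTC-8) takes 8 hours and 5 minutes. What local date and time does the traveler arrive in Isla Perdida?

Convert departure to UTC: 6:35 AM + 3:30 = 10:05 AM UTC on Oct 15.
Add 7 hours 17 minutes leg 1 → 5:22 PM UTC.
Add 4 hours 30 minutes layover in Cinderford → 9:52 PM UTC.
Add 13 hours 36 minutes leg 2 → 11:28 AM UTC (Oct 16).
Add 4 hours and 15 minutes layover in Jakarta → 3:43 PM UTC.
Add 8 hours and 5 minutes leg 3 → 11:48 PM UTC.
Isla Perdida is UTC−8:00, so local arrival = 11:48 PM − 8:00 = 3:48 PM on Oct 16.

3:48 PM on October 16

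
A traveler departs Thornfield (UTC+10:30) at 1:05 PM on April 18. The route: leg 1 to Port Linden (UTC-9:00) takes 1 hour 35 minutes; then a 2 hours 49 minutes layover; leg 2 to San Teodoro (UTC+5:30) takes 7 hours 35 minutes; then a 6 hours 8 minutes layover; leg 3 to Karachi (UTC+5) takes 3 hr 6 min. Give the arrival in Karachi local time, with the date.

Convert departure to UTC: 1:05 PM − 10:30 = 2:35 AM UTC on Apr 18.
Add 1 hour and 35 minutes leg 1 → 4:10 AM UTC.
Add 2 hours and 49 minutes layover in Port Linden → 6:59 AM UTC.
Add 7 hours and 35 minutes leg 2 → 2:34 PM UTC.
Add 6 hours and 8 minutes layover in San Teodoro → 8:42 PM UTC.
Add 3 hours 6 minutes leg 3 → 11:48 PM UTC.
Karachi is UTC+5:00, so local arrival = 11:48 PM + 5:00 = 4:48 AM on Apr 19.

4:48 AM on April 19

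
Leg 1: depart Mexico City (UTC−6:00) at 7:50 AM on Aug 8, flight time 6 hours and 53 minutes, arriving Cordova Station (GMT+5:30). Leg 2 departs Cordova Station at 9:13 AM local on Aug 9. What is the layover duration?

7 hours

Convert departure to UTC: 7:50 AM + 6:00 = 1:50 PM UTC on Aug 8.
Add 6 hours and 53 minutes flight time → 8:43 PM UTC.
Cordova Station is UTC+5:30, so local arrival = 8:43 PM + 5:30 = 2:13 AM on Aug 9.
Layover = 9:13 AM − 2:13 AM = 7 hours.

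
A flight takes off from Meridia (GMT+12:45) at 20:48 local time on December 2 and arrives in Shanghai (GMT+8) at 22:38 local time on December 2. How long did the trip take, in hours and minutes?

Departure in UTC: 20:48 − 12:45 = 08:03 on Dec 2.
Arrival in UTC: 22:38 − 8:00 = 14:38 on Dec 2.
Elapsed = 14:38 − 08:03 = 6 hours 35 minutes.

6 hours 35 minutes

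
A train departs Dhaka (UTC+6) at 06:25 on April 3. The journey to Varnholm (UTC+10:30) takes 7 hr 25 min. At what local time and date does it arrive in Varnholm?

Convert departure to UTC: 06:25 − 6:00 = 00:25 UTC on Apr 3.
Add 7 hours and 25 minutes travel time → 07:50 UTC.
Varnholm is UTC+10:30, so local arrival = 07:50 + 10:30 = 18:20 on Apr 3.

18:20 on April 3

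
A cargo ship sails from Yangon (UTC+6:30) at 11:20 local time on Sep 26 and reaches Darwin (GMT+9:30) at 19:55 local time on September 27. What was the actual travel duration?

Departure in UTC: 11:20 − 6:30 = 04:50 on Sep 26.
Arrival in UTC: 19:55 − 9:30 = 10:25 on Sep 27.
Elapsed = 10:25 − 04:50 (+1 day) = 29 hours 35 minutes.

29 hours 35 minutes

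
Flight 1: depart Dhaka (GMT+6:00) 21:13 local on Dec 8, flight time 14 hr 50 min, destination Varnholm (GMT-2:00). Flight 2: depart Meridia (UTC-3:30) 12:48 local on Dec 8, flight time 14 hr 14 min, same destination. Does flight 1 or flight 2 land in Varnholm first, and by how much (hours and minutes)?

the first, by 29 minutes

Flight 1 in UTC: 21:13 − 6:00 = 15:13 on Dec 8.
+14 hours 50 minutes → arrive 06:03 UTC on Dec 9.
Flight 2 in UTC: 12:48 + 3:30 = 16:18 on Dec 8.
+14 hours and 14 minutes → arrive 06:32 UTC on Dec 9.
Flight 1 lands earlier by 29 minutes.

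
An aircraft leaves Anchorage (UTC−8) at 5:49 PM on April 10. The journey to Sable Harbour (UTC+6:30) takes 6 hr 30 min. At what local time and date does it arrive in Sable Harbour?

2:49 PM on April 11

Convert departure to UTC: 5:49 PM + 8:00 = 1:49 AM UTC on Apr 11.
Add 6 hours 30 minutes travel time → 8:19 AM UTC.
Sable Harbour is UTC+6:30, so local arrival = 8:19 AM + 6:30 = 2:49 PM on Apr 11.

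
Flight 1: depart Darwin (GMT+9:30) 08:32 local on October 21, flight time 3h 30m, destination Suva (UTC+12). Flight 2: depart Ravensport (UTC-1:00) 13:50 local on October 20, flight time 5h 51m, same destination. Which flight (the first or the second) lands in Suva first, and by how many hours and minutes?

the second, by 5 hours 51 minutes

Flight 1 in UTC: 08:32 − 9:30 = 23:02 on Oct 20.
+3 hours and 30 minutes → arrive 02:32 UTC on Oct 21.
Flight 2 in UTC: 13:50 + 1:00 = 14:50 on Oct 20.
+5 hours and 51 minutes → arrive 20:41 UTC on Oct 20.
Flight 2 lands earlier by 5 hours 51 minutes.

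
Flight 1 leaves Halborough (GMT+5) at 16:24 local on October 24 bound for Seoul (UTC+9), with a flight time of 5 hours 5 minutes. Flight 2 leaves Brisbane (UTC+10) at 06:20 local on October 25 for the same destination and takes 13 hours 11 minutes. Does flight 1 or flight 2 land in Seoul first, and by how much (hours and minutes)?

the first, by 17 hours 2 minutes

Flight 1 in UTC: 16:24 − 5:00 = 11:24 on Oct 24.
+5 hours and 5 minutes → arrive 16:29 UTC on Oct 24.
Flight 2 in UTC: 06:20 − 10:00 = 20:20 on Oct 24.
+13 hours and 11 minutes → arrive 09:31 UTC on Oct 25.
Flight 1 lands earlier by 17 hours 2 minutes.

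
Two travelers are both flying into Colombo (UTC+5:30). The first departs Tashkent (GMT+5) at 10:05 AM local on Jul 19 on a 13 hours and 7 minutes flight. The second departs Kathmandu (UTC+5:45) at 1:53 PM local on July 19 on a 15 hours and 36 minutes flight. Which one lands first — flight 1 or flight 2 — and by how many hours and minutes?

the first, by 5 hours 32 minutes

Flight 1 in UTC: 10:05 AM − 5:00 = 5:05 AM on Jul 19.
+13 hours and 7 minutes → arrive 6:12 PM UTC on Jul 19.
Flight 2 in UTC: 1:53 PM − 5:45 = 8:08 AM on Jul 19.
+15 hours and 36 minutes → arrive 11:44 PM UTC on Jul 19.
Flight 1 lands earlier by 5 hours 32 minutes.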